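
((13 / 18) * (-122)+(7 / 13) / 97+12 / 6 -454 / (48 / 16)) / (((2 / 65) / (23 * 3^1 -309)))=538938800 / 291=1852023.37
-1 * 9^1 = -9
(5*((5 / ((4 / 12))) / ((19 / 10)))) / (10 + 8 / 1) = 125 / 57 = 2.19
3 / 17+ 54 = 921 / 17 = 54.18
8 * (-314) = -2512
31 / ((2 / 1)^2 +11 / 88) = 248 / 33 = 7.52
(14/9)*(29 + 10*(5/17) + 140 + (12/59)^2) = 142483754/532593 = 267.53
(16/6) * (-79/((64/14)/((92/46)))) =-553/6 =-92.17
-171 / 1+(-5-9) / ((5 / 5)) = -185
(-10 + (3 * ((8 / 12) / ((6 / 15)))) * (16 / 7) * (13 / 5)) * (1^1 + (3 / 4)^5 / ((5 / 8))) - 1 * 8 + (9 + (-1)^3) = 60927 / 2240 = 27.20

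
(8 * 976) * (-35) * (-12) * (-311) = -1019880960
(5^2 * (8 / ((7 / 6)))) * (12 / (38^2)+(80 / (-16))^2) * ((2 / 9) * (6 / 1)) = 14444800 / 2527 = 5716.19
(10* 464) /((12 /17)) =19720 /3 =6573.33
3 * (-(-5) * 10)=150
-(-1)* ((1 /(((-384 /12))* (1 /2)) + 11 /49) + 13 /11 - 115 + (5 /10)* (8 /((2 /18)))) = -669707 /8624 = -77.66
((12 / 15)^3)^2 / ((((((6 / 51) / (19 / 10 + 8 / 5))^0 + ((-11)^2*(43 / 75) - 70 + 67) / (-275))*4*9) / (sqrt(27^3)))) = 304128*sqrt(3) / 391175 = 1.35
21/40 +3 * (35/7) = 621/40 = 15.52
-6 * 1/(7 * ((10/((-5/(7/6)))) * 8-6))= 0.03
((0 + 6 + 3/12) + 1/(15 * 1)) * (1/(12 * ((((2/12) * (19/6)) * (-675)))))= -379/256500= -0.00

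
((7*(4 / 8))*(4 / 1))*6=84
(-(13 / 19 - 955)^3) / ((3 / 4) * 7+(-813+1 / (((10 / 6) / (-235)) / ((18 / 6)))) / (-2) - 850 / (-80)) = 47689977567744 / 34781989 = 1371111.28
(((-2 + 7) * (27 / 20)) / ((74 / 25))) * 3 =2025 / 296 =6.84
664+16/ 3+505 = 3523/ 3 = 1174.33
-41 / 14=-2.93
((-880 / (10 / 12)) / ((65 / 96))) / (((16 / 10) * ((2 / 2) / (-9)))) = 114048 / 13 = 8772.92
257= 257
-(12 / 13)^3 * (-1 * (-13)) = -1728 / 169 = -10.22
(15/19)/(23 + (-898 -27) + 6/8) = -12/13699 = -0.00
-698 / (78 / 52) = -1396 / 3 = -465.33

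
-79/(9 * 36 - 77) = -79/247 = -0.32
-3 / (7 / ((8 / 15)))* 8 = -64 / 35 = -1.83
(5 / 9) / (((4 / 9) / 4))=5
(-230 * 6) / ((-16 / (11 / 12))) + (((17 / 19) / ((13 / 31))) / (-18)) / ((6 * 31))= 8436217 / 106704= 79.06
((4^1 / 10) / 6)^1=0.07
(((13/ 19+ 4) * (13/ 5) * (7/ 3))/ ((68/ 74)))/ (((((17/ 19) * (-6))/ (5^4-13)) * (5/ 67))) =-20077421/ 425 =-47240.99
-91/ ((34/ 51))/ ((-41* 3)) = 91/ 82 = 1.11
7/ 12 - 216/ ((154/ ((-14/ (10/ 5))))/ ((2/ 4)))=725/ 132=5.49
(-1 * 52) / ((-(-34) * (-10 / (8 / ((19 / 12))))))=1248 / 1615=0.77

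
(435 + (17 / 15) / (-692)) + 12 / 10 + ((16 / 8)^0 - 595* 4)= -20166281 / 10380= -1942.80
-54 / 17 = -3.18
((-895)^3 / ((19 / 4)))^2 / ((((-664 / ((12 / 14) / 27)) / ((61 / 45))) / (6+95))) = -2533257911676978512500 / 16989021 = -149111470971575.03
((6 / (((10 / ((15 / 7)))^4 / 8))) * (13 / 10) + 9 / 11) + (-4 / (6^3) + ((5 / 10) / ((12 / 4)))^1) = 7829093 / 7130970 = 1.10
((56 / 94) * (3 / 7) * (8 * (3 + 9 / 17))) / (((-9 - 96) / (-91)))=4992 / 799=6.25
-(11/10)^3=-1331/1000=-1.33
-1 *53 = -53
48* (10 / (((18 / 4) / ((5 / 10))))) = 160 / 3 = 53.33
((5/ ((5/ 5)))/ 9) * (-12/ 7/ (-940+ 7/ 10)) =200/ 197253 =0.00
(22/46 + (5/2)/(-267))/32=5759/393024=0.01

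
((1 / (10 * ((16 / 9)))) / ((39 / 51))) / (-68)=-9 / 8320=-0.00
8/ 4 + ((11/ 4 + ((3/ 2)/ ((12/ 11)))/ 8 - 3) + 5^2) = 1723/ 64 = 26.92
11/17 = 0.65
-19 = -19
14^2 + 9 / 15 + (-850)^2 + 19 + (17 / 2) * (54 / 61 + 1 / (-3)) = 1322578133 / 1830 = 722720.29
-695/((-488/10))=3475/244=14.24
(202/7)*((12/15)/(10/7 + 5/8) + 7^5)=278882614/575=485013.24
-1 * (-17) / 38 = 17 / 38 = 0.45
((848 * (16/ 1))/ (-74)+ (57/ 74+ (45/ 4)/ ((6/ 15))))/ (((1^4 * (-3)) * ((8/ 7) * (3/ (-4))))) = -320033/ 5328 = -60.07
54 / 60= 9 / 10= 0.90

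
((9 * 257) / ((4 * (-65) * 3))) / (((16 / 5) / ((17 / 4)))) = -13107 / 3328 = -3.94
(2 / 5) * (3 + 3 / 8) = 27 / 20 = 1.35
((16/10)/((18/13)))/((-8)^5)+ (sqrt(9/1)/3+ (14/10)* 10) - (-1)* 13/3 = 7127027/368640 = 19.33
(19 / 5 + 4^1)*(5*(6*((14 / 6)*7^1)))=3822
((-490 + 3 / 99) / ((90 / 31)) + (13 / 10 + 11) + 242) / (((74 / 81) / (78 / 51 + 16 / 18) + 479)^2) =238155 / 639857878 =0.00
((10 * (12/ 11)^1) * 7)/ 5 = 168/ 11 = 15.27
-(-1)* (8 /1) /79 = 8 /79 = 0.10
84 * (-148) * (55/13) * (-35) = 23931600/13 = 1840892.31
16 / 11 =1.45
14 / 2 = 7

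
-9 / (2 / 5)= -45 / 2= -22.50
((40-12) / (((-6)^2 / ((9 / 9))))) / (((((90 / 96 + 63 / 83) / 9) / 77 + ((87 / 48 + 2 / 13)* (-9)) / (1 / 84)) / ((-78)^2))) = -3.18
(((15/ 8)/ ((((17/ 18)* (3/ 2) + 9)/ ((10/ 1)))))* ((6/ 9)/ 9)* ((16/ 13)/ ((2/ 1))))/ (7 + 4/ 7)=112/ 10335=0.01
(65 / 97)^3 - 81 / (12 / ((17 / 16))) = -401340907 / 58411072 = -6.87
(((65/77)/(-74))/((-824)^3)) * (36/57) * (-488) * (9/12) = -35685/7571251870336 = -0.00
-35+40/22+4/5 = -1781/55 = -32.38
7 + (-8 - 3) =-4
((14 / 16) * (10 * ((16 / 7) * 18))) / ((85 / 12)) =864 / 17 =50.82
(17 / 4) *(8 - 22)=-59.50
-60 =-60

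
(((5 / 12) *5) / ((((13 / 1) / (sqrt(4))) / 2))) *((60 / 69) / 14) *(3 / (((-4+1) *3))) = -250 / 18837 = -0.01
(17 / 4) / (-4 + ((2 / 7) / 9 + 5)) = 1071 / 260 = 4.12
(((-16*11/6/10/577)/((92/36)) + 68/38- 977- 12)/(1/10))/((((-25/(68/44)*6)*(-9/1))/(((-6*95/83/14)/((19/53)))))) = 15.46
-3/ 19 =-0.16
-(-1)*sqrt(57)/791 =sqrt(57)/791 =0.01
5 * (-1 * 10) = -50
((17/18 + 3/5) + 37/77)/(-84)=-14033/582120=-0.02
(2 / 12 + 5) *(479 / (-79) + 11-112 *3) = -135129 / 79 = -1710.49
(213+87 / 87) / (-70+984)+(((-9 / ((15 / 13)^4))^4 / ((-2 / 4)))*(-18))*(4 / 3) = 4865561953287108263017 / 152505340576171875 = 31904.21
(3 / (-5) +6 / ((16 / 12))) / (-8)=-39 / 80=-0.49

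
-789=-789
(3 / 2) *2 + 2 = 5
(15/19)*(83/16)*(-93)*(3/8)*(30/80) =-1042065/19456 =-53.56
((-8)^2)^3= 262144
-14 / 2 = -7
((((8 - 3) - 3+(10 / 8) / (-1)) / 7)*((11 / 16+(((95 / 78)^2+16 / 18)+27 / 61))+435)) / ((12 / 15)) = 1084925125 / 18473728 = 58.73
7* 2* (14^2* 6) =16464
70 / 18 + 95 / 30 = 127 / 18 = 7.06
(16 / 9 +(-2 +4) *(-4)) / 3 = -56 / 27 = -2.07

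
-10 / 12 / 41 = -5 / 246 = -0.02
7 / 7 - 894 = -893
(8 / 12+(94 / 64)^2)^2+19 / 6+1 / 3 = 108285769 / 9437184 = 11.47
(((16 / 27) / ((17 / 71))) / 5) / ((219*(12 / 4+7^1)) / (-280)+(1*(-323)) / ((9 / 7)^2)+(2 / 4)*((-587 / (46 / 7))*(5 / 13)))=-7132944 / 3175953175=-0.00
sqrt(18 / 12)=1.22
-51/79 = -0.65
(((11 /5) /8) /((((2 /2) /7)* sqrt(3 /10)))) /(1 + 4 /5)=77* sqrt(30) /216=1.95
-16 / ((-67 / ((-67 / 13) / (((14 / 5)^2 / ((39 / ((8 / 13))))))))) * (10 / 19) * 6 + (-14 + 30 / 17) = -43.65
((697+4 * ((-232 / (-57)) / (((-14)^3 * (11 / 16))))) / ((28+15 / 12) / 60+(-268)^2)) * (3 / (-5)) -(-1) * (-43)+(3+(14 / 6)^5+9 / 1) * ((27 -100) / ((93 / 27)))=-607887258714748522 / 344769141091221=-1763.17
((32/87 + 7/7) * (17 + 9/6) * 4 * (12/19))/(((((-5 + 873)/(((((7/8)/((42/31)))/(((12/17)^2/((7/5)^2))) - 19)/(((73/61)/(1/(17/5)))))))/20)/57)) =-339.64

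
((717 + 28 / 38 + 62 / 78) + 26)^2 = 304370683204 / 549081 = 554327.47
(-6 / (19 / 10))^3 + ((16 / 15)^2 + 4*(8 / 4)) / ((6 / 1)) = -138748948 / 4629825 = -29.97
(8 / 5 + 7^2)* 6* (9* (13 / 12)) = 29601 / 10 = 2960.10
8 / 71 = 0.11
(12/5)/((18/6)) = 4/5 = 0.80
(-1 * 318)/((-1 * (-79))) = -318/79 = -4.03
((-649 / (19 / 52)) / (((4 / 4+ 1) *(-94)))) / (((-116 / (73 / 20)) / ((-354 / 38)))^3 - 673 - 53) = -18200211236592957 / 1322060055069207598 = -0.01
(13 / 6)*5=65 / 6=10.83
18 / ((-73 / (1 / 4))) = -9 / 146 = -0.06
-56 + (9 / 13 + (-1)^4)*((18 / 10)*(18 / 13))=-43756 / 845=-51.78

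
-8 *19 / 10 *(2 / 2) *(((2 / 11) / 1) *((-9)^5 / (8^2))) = 1121931 / 440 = 2549.84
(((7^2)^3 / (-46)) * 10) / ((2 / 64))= -18823840 / 23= -818427.83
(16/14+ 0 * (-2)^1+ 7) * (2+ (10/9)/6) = 1121/63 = 17.79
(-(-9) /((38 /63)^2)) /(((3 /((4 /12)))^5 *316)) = 49 /36960624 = 0.00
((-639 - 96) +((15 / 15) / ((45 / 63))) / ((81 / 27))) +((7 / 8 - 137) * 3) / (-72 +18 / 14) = -87451 / 120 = -728.76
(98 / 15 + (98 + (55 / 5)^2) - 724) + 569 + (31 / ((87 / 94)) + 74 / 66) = 503137 / 4785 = 105.15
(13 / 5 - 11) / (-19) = 42 / 95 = 0.44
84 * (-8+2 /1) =-504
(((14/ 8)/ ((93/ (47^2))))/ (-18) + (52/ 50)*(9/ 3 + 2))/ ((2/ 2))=96781/ 33480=2.89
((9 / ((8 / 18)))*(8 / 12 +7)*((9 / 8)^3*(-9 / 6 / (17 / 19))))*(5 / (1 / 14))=-903154455 / 34816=-25940.79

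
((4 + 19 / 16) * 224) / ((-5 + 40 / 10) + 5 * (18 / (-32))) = -18592 / 61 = -304.79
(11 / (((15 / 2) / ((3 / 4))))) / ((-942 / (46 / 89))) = -253 / 419190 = -0.00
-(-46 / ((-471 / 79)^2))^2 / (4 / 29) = -597533192621 / 49213429281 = -12.14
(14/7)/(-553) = -2/553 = -0.00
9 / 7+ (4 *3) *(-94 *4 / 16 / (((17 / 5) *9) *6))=-268 / 1071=-0.25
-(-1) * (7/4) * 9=63/4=15.75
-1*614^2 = -376996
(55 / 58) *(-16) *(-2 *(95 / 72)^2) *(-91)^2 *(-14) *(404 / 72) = -34365809.71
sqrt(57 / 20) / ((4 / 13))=13 *sqrt(285) / 40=5.49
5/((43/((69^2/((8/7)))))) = 166635/344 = 484.40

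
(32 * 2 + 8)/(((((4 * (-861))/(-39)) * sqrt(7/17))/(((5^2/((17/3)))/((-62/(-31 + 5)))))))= 228150 * sqrt(119)/1058743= 2.35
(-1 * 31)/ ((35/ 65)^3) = -68107/ 343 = -198.56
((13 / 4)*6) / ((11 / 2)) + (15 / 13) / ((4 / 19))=5163 / 572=9.03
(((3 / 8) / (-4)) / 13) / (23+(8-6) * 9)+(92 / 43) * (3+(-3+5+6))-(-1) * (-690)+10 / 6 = -1462705891 / 2200224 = -664.80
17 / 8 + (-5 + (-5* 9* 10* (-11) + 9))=39649 / 8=4956.12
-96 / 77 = -1.25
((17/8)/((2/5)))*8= 85/2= 42.50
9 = 9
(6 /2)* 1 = 3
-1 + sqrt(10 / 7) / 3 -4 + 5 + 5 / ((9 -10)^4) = sqrt(70) / 21 + 5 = 5.40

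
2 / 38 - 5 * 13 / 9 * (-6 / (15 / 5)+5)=-1232 / 57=-21.61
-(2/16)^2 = -1/64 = -0.02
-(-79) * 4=316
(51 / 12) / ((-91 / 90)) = -765 / 182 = -4.20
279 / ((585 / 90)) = 558 / 13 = 42.92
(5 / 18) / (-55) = -1 / 198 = -0.01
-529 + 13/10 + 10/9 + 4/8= -23674/45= -526.09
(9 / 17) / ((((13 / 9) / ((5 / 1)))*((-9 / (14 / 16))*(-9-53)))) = 0.00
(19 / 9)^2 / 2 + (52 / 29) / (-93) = 321731 / 145638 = 2.21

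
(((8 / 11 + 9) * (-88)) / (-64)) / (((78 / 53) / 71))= 402641 / 624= 645.26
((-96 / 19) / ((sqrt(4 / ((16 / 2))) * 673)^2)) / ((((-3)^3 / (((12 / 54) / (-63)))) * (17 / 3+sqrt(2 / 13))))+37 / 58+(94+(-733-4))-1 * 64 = -2242326614642197645 / 3174472006862562+128 * sqrt(26) / 18244091993463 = -706.36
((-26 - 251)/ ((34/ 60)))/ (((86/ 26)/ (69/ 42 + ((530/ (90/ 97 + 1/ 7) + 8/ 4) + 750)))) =-686463509355/ 3720059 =-184530.27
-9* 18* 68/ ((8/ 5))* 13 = -89505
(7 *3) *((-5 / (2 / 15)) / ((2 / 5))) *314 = -1236375 / 2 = -618187.50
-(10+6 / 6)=-11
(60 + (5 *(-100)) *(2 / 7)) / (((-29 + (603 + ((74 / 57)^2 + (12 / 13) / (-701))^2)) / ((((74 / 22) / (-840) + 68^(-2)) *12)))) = 514324853695761561531 / 78770088978466909434026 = 0.01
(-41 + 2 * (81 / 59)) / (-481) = 61 / 767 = 0.08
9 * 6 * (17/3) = 306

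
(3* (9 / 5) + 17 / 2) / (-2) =-139 / 20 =-6.95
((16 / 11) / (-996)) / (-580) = 1 / 397155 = 0.00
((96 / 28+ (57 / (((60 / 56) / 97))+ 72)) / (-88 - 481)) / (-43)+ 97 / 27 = 88013323 / 23121315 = 3.81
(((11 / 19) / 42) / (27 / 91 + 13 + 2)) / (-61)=-143 / 9679968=-0.00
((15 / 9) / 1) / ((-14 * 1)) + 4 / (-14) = -17 / 42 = -0.40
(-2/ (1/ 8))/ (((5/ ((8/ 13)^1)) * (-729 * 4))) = 32/ 47385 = 0.00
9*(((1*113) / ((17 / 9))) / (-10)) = -9153 / 170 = -53.84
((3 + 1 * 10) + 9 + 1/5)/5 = 111/25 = 4.44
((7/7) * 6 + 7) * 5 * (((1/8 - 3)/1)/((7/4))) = -1495/14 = -106.79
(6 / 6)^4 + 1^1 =2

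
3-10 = -7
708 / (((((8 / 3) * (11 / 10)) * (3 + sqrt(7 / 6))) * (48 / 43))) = 342495 / 4136 - 38055 * sqrt(42) / 8272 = 52.99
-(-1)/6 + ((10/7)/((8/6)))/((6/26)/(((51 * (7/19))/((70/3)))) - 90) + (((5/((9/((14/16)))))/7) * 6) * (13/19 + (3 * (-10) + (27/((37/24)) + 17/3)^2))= 24775581676915/116963351568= 211.82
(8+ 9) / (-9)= -17 / 9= -1.89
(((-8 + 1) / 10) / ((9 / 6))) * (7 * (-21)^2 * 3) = -21609 / 5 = -4321.80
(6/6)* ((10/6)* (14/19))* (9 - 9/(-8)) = 12.43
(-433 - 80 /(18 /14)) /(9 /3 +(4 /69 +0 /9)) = -102511 /633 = -161.94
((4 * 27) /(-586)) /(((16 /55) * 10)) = -297 /4688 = -0.06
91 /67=1.36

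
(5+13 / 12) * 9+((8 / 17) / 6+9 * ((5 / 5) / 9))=11389 / 204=55.83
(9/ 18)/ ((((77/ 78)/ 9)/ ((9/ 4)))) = 10.26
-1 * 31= -31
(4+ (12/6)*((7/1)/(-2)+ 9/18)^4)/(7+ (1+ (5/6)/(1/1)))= 996/53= 18.79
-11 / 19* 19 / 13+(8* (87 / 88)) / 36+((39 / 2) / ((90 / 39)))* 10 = 143927 / 1716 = 83.87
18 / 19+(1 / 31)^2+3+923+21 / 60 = 338630833 / 365180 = 927.30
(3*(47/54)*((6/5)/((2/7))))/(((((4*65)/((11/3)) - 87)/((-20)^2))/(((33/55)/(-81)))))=28952/14337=2.02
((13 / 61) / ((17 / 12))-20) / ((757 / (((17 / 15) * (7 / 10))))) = -72044 / 3463275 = -0.02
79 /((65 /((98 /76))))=1.57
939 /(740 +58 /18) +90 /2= 309456 /6689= 46.26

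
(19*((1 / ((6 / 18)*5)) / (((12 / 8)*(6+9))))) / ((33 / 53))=2014 / 2475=0.81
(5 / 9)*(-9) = -5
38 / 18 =19 / 9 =2.11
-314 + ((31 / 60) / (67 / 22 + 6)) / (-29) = -54363161 / 173130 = -314.00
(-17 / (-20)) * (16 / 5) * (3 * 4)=816 / 25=32.64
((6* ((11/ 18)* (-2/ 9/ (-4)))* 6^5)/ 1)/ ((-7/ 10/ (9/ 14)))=-71280/ 49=-1454.69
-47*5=-235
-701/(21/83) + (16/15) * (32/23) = -6687461/2415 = -2769.13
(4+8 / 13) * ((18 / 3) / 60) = 6 / 13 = 0.46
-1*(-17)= 17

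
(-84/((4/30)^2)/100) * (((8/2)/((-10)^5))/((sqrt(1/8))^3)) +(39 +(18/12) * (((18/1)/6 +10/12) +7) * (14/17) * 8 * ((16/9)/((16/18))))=189 * sqrt(2)/6250 +4303/17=253.16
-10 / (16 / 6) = -15 / 4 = -3.75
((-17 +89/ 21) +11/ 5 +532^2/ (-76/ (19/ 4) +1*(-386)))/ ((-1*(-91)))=-1675741/ 213395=-7.85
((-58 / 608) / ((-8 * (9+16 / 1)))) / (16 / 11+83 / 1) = 319 / 56483200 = 0.00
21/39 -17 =-214/13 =-16.46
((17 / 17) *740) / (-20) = -37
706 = 706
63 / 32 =1.97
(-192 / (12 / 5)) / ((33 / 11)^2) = -8.89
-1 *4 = -4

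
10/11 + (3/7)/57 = 1341/1463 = 0.92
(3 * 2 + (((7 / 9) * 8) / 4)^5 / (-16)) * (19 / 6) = 3046460 / 177147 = 17.20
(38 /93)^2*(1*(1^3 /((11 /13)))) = 18772 /95139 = 0.20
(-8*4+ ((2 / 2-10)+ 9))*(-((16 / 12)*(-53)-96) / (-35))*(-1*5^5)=-10000000 / 21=-476190.48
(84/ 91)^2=144/ 169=0.85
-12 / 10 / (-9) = 2 / 15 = 0.13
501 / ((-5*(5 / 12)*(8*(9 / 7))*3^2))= -1169 / 450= -2.60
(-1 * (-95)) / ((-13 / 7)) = -665 / 13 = -51.15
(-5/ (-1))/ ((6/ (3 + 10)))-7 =23/ 6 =3.83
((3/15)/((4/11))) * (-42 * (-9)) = 2079/10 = 207.90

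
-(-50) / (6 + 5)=50 / 11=4.55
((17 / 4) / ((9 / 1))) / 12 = 17 / 432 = 0.04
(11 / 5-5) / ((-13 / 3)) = 42 / 65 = 0.65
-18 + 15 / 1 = -3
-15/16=-0.94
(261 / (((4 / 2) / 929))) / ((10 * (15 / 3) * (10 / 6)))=727407 / 500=1454.81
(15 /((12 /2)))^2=25 /4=6.25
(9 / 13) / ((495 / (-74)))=-74 / 715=-0.10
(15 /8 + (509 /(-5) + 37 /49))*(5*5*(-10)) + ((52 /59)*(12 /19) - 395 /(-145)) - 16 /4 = 157967213749 /6371764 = 24791.76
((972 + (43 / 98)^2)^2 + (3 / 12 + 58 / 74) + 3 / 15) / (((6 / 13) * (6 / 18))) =209664307753127721 / 34127621920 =6143536.99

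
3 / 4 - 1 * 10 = -37 / 4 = -9.25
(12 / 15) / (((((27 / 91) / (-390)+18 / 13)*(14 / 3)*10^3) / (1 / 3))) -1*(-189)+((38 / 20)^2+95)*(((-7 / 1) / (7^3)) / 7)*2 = 132256795031 / 701906625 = 188.43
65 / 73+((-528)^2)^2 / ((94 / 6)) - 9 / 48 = 272332697409211 / 54896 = 4960884170.23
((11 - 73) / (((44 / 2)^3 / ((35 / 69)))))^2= 1177225 / 134950430736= 0.00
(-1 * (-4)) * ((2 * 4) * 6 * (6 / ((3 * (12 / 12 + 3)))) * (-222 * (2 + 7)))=-191808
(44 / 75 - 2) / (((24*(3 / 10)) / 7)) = -371 / 270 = -1.37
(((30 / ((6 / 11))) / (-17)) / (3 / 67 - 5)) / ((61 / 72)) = 66330 / 86071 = 0.77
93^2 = 8649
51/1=51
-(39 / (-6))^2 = -169 / 4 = -42.25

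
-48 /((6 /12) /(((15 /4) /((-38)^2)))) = -90 /361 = -0.25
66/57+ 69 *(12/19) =44.74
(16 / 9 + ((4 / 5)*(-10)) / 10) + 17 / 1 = 809 / 45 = 17.98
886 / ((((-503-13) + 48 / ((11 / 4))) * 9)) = -4873 / 24678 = -0.20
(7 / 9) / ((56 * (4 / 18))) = 1 / 16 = 0.06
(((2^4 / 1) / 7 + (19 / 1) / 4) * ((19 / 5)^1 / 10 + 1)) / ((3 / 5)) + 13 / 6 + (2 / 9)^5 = 18.35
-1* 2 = -2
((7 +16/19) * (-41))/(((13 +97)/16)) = -46.77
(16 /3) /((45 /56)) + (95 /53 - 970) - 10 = -6951587 /7155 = -971.57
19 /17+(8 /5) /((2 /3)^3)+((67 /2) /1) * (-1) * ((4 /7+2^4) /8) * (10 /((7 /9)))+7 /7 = -7369353 /8330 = -884.68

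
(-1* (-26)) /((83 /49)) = 1274 /83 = 15.35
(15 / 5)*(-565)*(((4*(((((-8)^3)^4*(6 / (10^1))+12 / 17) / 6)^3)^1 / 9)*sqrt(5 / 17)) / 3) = -90081320462624103407750398574846207392*sqrt(85) / 18792225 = -44194273896614711875750250000000.00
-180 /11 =-16.36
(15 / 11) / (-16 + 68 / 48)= -0.09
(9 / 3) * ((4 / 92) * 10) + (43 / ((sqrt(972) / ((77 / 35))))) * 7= 30 / 23 + 3311 * sqrt(3) / 270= 22.54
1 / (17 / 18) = 18 / 17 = 1.06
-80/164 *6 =-120/41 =-2.93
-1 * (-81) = 81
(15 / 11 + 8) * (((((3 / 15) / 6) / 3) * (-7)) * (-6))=721 / 165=4.37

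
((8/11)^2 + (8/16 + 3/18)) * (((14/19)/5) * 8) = 48608/34485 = 1.41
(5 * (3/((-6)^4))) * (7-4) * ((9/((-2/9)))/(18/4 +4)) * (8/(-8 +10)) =-45/68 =-0.66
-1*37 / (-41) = 37 / 41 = 0.90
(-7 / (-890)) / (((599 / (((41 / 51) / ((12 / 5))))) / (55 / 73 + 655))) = 0.00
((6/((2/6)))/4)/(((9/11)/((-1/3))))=-11/6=-1.83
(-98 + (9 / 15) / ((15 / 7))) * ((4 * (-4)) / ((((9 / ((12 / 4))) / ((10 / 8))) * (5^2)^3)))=0.04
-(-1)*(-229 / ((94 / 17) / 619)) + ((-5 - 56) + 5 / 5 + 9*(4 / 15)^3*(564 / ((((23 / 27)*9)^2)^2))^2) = -23644108567891518643 / 920154077051750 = -25695.81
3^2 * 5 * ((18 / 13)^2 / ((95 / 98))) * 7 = 2000376 / 3211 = 622.98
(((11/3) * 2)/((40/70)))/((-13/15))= -385/26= -14.81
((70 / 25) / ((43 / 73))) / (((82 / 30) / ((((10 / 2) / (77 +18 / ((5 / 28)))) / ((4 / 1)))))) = 5475 / 447802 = 0.01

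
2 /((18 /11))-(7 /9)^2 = 50 /81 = 0.62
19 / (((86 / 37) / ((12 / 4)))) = 2109 / 86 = 24.52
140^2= 19600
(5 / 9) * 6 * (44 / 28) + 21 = 551 / 21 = 26.24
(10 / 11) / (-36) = -5 / 198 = -0.03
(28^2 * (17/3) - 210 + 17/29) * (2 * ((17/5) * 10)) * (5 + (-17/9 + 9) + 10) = 4983740876/783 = 6364930.88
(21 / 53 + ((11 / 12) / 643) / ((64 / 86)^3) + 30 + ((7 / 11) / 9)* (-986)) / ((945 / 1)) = -0.04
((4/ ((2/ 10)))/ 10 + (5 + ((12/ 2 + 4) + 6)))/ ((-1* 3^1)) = -23/ 3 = -7.67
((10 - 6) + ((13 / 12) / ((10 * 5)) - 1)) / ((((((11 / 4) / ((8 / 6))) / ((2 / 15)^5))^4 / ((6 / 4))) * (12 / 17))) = 0.00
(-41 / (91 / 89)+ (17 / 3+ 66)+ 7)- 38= 155 / 273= 0.57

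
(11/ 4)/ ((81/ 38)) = 209/ 162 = 1.29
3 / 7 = 0.43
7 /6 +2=19 /6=3.17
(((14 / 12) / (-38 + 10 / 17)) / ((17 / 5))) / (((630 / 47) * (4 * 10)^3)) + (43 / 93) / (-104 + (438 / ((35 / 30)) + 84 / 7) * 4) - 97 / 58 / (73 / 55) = -91946932896159457 / 72990093192192000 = -1.26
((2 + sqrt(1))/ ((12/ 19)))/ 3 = 19/ 12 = 1.58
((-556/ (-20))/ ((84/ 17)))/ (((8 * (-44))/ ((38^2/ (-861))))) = 0.03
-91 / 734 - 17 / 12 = -6785 / 4404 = -1.54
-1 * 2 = -2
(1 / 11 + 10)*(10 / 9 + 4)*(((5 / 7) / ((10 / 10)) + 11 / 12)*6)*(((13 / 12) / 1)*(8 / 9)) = 3031262 / 6237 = 486.01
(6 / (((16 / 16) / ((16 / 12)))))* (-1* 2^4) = -128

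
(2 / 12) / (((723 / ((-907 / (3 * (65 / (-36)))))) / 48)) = 1.85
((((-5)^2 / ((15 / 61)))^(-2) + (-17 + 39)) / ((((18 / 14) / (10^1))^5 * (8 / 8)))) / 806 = 68793034226000 / 88547695587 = 776.90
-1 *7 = -7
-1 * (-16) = 16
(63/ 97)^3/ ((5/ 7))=1750329/ 4563365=0.38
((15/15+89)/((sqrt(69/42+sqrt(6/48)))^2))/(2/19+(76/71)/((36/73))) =703692360/27879679 - 107083620* sqrt(2)/27879679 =19.81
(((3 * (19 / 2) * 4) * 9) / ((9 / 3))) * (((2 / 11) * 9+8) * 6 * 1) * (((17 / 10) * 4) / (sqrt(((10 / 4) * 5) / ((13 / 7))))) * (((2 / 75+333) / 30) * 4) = 41047801248 * sqrt(182) / 240625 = 2301361.51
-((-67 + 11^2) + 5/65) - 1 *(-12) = -547/13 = -42.08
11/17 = 0.65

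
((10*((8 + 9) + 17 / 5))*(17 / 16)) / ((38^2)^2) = 0.00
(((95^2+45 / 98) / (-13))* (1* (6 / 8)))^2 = 7040982645225 / 25969216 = 271128.04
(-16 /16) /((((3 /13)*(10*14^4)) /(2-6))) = 13 /288120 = 0.00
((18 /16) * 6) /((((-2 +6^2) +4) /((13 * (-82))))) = -14391 /76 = -189.36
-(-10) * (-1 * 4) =-40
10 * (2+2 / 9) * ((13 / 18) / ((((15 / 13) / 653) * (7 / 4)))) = 8828560 / 1701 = 5190.22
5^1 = 5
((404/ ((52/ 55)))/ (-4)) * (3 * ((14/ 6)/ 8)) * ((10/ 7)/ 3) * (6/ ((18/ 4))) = -27775/ 468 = -59.35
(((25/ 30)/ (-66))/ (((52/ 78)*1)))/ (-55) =1/ 2904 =0.00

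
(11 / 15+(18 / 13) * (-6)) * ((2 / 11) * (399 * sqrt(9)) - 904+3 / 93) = 8863477 / 1705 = 5198.52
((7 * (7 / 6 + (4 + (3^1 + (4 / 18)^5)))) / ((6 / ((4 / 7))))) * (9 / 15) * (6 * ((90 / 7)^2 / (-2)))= -19290620 / 11907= -1620.11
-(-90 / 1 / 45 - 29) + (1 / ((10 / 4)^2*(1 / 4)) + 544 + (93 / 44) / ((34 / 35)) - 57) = 19478511 / 37400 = 520.82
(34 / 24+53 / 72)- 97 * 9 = -62701 / 72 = -870.85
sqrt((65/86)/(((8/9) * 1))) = 3 * sqrt(2795)/172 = 0.92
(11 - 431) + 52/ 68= -7127/ 17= -419.24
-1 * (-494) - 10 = 484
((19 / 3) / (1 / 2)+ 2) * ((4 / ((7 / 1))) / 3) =2.79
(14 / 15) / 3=14 / 45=0.31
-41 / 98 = -0.42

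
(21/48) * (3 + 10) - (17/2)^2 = -1065/16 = -66.56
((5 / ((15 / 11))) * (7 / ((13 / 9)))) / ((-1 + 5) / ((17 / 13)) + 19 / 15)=58905 / 14339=4.11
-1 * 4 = -4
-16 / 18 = -8 / 9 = -0.89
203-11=192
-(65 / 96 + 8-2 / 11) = -8971 / 1056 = -8.50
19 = 19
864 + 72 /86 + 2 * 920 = 116308 /43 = 2704.84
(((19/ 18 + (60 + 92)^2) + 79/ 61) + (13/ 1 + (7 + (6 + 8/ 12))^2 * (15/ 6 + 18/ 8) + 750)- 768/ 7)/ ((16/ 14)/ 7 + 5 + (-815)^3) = -294677509/ 6472301329768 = -0.00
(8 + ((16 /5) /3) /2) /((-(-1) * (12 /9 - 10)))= -64 /65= -0.98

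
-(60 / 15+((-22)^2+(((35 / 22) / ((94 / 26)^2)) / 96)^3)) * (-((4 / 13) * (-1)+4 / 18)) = -247775702161275844620655 / 5940524006710698442752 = -41.71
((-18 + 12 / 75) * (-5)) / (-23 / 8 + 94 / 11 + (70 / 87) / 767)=2618979792 / 166519655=15.73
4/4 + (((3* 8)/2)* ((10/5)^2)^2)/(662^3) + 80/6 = 14.33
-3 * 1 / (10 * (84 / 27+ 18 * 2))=-27 / 3520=-0.01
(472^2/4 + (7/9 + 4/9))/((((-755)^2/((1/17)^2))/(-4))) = -80204/59305401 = -0.00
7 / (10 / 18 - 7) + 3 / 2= 12 / 29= 0.41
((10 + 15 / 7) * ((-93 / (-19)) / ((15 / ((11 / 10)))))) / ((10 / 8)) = 11594 / 3325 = 3.49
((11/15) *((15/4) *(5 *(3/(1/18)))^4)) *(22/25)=12860872200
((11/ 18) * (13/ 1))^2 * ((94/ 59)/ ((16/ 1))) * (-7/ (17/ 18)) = -46.58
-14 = -14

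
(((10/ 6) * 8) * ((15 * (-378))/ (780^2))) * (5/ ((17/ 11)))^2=-63525/ 48841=-1.30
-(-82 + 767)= -685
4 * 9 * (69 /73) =2484 /73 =34.03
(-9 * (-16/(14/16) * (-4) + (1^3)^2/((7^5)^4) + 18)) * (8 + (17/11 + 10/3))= -9272431288541783174625/877714929273732011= -10564.29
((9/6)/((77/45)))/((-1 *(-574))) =135/88396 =0.00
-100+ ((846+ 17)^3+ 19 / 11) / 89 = 7221648.86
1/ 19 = 0.05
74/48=37/24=1.54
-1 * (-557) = 557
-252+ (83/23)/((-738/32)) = -2140052/8487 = -252.16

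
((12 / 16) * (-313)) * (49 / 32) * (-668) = 7683837 / 32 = 240119.91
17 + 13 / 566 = 9635 / 566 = 17.02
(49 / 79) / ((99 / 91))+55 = 434614 / 7821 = 55.57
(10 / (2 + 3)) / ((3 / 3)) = 2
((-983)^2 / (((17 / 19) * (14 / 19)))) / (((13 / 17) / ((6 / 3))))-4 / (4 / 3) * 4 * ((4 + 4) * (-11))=348926425 / 91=3834356.32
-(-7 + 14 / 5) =21 / 5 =4.20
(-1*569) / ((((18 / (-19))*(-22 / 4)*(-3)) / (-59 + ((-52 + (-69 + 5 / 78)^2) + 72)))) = 310003835783 / 1806948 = 171562.12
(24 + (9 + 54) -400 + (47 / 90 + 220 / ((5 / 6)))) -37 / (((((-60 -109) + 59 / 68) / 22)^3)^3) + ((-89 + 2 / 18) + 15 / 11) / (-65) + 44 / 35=-41423011323413794303299879037290693400217 / 902971794639656082154851163183638270690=-45.87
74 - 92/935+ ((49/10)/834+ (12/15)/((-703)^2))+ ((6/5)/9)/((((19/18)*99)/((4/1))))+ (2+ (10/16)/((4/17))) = 14680629121099/186850538720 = 78.57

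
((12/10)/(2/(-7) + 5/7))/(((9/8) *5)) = 112/225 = 0.50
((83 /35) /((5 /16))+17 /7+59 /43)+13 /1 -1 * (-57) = 612454 /7525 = 81.39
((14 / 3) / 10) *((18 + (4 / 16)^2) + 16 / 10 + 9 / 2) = 13531 / 1200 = 11.28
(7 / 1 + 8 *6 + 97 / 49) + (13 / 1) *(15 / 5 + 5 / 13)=4948 / 49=100.98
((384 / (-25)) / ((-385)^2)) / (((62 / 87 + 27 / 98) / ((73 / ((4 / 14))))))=-17071488 / 637140625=-0.03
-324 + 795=471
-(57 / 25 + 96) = -2457 / 25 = -98.28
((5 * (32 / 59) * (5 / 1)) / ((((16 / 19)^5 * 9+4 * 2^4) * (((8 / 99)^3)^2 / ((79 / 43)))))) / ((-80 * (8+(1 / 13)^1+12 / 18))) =-59358852991137066939 / 31470203044888576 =-1886.19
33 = 33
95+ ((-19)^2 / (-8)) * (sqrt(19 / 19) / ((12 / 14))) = 2033 / 48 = 42.35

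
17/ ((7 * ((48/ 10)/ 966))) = 1955/ 4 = 488.75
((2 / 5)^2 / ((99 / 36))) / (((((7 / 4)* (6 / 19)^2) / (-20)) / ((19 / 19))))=-23104 / 3465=-6.67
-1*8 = -8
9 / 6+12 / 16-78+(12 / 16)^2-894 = -15507 / 16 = -969.19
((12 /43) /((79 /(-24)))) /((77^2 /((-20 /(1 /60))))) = 345600 /20140813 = 0.02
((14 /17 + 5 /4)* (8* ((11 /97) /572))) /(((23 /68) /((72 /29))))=20304 /841087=0.02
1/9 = 0.11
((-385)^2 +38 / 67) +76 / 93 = 923598601 / 6231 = 148226.38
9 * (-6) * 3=-162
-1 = -1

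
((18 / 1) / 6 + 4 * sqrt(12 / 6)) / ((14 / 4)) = 2.47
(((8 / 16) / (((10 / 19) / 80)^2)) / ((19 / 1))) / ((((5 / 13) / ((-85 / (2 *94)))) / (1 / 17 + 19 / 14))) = -332956 / 329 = -1012.02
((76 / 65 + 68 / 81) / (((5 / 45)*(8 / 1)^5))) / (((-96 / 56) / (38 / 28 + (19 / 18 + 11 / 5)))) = -960433 / 646963200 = -0.00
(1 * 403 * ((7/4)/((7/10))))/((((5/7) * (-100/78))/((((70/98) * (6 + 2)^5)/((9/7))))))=-300425216/15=-20028347.73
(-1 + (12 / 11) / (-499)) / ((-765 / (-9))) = -5501 / 466565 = -0.01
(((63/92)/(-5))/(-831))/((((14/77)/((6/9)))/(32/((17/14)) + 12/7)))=1837/108307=0.02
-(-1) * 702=702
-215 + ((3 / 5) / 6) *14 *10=-201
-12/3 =-4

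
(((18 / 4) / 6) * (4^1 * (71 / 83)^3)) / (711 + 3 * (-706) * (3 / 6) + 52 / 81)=-86972373 / 16087799032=-0.01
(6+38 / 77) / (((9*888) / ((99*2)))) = 125 / 777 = 0.16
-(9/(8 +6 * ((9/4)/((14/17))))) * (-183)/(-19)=-46116/12977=-3.55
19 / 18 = 1.06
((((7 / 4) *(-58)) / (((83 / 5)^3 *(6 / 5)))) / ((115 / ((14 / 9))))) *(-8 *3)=710500 / 118359909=0.01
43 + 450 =493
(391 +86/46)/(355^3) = 9036/1028994125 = 0.00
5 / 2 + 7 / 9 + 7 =185 / 18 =10.28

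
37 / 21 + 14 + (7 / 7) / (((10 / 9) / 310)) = 6190 / 21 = 294.76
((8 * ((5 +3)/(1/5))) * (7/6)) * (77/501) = 86240/1503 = 57.38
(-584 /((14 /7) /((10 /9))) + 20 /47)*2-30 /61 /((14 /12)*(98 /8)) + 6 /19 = -108925526506 /168158151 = -647.76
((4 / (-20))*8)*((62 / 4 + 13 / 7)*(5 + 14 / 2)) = -11664 / 35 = -333.26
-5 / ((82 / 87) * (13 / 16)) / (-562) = 1740 / 149773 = 0.01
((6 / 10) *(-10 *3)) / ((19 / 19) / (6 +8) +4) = -84 / 19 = -4.42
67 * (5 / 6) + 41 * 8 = 2303 / 6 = 383.83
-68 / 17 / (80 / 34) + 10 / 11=-87 / 110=-0.79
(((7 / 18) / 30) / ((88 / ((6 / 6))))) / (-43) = -7 / 2043360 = -0.00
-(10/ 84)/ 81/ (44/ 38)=-95/ 74844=-0.00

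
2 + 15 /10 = 7 /2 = 3.50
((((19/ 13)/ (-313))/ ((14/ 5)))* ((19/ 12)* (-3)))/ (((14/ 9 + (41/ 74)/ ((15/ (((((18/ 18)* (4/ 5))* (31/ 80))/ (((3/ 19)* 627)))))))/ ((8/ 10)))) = 1983514500/ 486924603893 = 0.00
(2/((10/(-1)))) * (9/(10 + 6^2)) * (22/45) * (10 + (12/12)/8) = -891/4600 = -0.19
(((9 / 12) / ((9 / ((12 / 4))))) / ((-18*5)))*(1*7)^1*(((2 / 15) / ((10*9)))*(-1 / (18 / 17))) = 119 / 4374000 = 0.00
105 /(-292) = -0.36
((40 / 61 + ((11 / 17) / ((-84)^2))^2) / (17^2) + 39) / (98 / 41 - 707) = -405617229816289565 / 7327826426025633024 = -0.06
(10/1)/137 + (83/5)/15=12121/10275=1.18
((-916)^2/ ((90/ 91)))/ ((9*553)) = 5453864/ 31995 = 170.46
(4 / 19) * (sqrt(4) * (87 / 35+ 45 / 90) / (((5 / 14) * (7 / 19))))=1672 / 175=9.55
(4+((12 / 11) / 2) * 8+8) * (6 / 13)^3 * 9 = 349920 / 24167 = 14.48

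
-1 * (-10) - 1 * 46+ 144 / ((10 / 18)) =1116 / 5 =223.20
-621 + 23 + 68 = -530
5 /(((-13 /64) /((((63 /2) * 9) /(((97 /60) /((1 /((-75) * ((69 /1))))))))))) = 24192 /29003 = 0.83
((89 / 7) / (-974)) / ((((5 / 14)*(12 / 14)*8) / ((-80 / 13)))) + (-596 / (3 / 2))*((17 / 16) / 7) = -5342567 / 88634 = -60.28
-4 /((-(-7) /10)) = -40 /7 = -5.71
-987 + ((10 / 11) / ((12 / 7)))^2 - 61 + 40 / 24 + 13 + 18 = -4421567 / 4356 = -1015.05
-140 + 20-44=-164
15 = 15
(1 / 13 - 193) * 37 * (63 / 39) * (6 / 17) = -11692296 / 2873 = -4069.72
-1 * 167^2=-27889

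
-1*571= -571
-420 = -420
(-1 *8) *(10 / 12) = -20 / 3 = -6.67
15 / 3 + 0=5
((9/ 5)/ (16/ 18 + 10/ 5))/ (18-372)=-27/ 15340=-0.00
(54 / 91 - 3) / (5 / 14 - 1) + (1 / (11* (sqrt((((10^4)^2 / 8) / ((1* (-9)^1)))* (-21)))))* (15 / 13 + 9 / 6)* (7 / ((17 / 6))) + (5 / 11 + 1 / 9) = 207* sqrt(42) / 12155000 + 5546 / 1287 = 4.31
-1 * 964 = -964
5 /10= 1 /2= 0.50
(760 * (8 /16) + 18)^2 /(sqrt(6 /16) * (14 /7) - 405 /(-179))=7655665320 /77309 - 5075422564 * sqrt(6) /231927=45422.92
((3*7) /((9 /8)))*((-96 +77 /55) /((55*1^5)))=-2408 /75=-32.11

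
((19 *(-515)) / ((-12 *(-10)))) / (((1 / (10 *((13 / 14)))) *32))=-127205 / 5376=-23.66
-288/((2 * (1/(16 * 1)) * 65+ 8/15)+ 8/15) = -34560/1103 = -31.33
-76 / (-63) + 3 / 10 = 949 / 630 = 1.51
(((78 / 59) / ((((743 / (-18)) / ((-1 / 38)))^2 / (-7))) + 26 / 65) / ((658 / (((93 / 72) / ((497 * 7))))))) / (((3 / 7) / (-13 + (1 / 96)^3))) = -299449387471872473 / 43739850262968590008320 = -0.00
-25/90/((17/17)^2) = -5/18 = -0.28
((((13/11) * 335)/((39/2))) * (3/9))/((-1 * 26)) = -335/1287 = -0.26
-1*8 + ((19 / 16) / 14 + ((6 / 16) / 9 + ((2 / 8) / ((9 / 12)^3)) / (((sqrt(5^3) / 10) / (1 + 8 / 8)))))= -5291 / 672 + 64*sqrt(5) / 135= -6.81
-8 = -8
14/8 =7/4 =1.75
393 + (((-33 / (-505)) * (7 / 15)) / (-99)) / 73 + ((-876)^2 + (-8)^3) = 1272821818718 / 1658925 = 767257.00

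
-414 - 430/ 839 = -347776/ 839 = -414.51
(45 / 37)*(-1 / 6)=-15 / 74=-0.20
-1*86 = -86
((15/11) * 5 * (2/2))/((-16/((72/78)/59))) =-225/33748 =-0.01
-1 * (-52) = 52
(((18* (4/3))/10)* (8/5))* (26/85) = 2496/2125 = 1.17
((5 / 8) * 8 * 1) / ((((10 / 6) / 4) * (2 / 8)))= 48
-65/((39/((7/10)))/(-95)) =665/6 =110.83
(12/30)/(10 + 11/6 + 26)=12/1135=0.01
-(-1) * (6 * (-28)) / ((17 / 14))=-2352 / 17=-138.35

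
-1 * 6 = -6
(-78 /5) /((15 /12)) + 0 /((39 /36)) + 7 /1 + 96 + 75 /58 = 91.81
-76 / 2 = -38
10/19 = 0.53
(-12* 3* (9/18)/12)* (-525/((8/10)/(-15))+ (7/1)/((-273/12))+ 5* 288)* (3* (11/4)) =-58087161/416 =-139632.60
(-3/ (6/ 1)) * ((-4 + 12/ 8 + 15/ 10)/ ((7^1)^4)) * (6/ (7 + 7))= 3/ 33614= 0.00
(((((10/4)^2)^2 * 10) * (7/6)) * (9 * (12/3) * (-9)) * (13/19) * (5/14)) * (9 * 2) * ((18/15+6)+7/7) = -404746875/76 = -5325616.78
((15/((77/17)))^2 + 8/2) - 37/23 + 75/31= 15.78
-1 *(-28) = 28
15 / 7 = 2.14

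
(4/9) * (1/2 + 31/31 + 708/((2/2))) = 946/3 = 315.33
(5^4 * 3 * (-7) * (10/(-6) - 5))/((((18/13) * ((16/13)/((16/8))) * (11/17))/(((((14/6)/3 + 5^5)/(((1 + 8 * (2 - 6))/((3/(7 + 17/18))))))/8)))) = -34000159375/45012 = -755357.67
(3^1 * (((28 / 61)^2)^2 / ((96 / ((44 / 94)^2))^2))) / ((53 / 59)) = 8296117676 / 10742562673818639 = 0.00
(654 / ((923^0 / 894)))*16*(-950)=-8887075200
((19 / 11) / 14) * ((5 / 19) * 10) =25 / 77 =0.32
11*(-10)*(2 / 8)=-55 / 2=-27.50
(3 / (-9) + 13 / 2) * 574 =10619 / 3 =3539.67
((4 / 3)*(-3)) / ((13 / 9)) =-36 / 13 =-2.77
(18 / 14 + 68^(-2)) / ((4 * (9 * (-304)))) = -41623 / 354235392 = -0.00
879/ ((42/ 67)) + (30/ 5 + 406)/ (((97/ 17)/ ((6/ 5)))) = 10109371/ 6790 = 1488.86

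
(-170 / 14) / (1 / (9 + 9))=-1530 / 7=-218.57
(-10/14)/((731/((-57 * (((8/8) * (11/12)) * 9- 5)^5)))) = 105818505/5239808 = 20.20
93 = 93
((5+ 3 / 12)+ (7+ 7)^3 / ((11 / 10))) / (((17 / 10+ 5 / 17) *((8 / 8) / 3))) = 9349235 / 2486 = 3760.75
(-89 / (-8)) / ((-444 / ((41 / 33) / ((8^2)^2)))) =-3649 / 480116736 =-0.00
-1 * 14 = -14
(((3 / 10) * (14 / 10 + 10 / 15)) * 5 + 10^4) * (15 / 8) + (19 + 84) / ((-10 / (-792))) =2153073 / 80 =26913.41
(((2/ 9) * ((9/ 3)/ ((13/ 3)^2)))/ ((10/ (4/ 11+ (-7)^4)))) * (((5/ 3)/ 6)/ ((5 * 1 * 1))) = 1761/ 3718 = 0.47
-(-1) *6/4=3/2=1.50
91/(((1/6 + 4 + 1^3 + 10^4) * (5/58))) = 31668/300155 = 0.11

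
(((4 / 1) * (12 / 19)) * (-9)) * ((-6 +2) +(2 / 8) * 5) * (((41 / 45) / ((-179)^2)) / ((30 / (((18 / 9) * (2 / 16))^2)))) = 451 / 121755800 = 0.00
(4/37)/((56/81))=81/518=0.16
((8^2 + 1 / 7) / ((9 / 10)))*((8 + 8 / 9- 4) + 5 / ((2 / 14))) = 1611910 / 567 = 2842.87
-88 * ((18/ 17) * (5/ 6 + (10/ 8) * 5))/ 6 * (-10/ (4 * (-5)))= -55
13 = 13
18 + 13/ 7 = 139/ 7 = 19.86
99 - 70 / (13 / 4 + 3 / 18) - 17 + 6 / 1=2768 / 41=67.51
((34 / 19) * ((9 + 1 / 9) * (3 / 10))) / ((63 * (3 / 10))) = 2788 / 10773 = 0.26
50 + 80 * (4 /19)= 1270 /19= 66.84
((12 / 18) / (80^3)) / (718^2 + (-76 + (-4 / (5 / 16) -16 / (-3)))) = 1 / 395858329600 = 0.00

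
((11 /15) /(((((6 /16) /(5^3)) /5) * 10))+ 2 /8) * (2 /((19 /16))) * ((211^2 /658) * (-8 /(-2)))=3140689424 /56259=55825.55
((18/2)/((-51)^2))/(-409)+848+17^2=134394536/118201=1137.00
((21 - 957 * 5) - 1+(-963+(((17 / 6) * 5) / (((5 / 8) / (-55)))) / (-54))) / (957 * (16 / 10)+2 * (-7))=-1155245 / 307233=-3.76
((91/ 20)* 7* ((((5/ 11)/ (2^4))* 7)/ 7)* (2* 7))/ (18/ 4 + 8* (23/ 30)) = 66885/ 56144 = 1.19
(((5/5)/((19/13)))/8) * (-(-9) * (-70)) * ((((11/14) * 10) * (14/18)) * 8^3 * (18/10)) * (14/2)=-40360320/19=-2124227.37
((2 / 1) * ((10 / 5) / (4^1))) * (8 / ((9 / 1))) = 8 / 9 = 0.89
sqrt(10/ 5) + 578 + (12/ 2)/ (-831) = sqrt(2) + 160104/ 277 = 579.41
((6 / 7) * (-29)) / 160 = -87 / 560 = -0.16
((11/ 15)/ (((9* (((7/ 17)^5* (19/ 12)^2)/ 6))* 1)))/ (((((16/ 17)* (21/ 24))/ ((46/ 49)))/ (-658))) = -18369269310656/ 1486495115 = -12357.44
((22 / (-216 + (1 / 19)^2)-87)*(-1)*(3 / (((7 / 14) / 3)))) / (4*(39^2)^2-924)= 20375301 / 120248366500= 0.00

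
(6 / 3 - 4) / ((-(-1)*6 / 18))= -6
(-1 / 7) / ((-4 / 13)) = 13 / 28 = 0.46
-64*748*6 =-287232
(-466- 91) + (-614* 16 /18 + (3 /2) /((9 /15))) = -19805 /18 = -1100.28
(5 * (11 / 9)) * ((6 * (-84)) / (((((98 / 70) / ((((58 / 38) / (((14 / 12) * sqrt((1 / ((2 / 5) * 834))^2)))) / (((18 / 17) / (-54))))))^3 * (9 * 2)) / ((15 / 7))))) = 1189098530716247874201600 / 806954491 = 1473563309924311.30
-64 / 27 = -2.37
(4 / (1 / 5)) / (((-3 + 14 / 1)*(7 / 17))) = 340 / 77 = 4.42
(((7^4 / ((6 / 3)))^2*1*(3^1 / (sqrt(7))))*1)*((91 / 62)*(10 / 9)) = 374712065*sqrt(7) / 372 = 2665040.15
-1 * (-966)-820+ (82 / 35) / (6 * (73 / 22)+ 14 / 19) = 22066788 / 151025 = 146.11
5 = 5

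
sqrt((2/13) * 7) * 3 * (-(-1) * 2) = 6 * sqrt(182)/13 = 6.23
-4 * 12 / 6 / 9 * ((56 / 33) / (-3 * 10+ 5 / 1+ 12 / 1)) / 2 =224 / 3861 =0.06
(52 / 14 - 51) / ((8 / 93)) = -30783 / 56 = -549.70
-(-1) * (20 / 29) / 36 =5 / 261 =0.02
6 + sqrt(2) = 7.41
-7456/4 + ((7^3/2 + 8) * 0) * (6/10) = -1864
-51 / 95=-0.54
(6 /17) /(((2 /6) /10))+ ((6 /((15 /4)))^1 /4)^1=934 /85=10.99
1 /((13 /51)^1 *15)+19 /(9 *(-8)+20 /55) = -189 /51220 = -0.00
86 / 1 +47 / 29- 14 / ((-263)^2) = 175758023 / 2005901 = 87.62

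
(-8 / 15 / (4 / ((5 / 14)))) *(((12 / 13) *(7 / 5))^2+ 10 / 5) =-15506 / 88725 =-0.17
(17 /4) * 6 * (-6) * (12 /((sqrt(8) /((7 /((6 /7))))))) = -7497 * sqrt(2) /2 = -5301.18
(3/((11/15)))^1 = 45/11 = 4.09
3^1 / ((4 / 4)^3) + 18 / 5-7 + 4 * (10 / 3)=12.93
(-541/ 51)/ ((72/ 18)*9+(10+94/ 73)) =-39493/ 176052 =-0.22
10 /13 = 0.77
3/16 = 0.19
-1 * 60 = -60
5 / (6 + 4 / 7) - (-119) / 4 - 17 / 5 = 12471 / 460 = 27.11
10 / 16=5 / 8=0.62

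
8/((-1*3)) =-8/3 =-2.67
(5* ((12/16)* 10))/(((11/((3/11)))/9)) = 2025/242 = 8.37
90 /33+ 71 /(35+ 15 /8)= 15098 /3245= 4.65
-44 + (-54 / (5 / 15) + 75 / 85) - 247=-7686 / 17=-452.12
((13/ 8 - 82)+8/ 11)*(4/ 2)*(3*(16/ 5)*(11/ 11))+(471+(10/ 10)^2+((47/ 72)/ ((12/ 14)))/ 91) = -326556583/ 308880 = -1057.23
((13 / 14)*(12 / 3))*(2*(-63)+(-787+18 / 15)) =-118534 / 35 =-3386.69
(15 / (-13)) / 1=-15 / 13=-1.15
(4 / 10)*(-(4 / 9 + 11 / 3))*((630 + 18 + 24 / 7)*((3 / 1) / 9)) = -22496 / 63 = -357.08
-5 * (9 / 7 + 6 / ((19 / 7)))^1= -2325 / 133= -17.48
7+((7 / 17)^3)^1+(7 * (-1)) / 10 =312949 / 49130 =6.37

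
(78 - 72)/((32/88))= 33/2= 16.50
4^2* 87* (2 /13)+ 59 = 3551 /13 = 273.15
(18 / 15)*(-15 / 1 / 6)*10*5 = -150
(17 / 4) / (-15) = -17 / 60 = -0.28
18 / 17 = 1.06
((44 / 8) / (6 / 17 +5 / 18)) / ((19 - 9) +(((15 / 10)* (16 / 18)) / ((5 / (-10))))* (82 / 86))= 1.17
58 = 58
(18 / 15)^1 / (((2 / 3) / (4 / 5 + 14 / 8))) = 459 / 100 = 4.59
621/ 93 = 207/ 31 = 6.68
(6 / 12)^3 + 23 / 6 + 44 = 1151 / 24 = 47.96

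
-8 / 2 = -4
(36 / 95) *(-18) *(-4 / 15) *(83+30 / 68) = 1225584 / 8075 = 151.78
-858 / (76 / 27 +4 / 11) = -127413 / 472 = -269.94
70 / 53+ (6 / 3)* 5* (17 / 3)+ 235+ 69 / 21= 329752 / 1113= 296.27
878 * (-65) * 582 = -33214740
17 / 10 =1.70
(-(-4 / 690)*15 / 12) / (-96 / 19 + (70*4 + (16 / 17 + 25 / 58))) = 9367 / 357183399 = 0.00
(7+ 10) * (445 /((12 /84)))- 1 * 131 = 52824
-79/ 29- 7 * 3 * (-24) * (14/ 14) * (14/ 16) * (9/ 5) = 791.08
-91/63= -13/9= -1.44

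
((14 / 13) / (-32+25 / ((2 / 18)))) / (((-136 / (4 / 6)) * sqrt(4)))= -0.00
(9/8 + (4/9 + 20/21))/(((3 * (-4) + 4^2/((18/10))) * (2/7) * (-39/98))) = 8897/1248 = 7.13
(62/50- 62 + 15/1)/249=-1144/6225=-0.18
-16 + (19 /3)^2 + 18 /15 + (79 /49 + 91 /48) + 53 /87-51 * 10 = -491682431 /1023120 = -480.57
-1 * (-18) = 18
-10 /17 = -0.59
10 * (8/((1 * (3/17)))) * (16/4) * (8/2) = 21760/3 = 7253.33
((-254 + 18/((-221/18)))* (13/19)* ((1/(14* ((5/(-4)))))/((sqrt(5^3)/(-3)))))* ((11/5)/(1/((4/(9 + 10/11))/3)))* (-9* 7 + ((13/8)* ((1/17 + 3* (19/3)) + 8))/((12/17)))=0.56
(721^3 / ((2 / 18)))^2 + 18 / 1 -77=11378803749381565942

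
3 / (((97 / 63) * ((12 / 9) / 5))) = 2835 / 388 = 7.31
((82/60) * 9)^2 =15129/100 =151.29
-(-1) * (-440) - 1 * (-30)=-410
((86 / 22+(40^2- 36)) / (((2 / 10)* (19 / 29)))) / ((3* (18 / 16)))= 6668840 / 1881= 3545.37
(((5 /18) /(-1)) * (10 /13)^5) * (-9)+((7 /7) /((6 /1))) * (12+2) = 3349051 /1113879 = 3.01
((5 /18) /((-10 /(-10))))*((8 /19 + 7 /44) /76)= 2425 /1143648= 0.00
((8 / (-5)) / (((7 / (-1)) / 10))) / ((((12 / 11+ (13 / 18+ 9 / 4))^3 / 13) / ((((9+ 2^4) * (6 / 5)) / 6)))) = 64583101440 / 29158566703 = 2.21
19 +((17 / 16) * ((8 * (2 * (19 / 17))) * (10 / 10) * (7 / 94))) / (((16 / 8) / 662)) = 45809 / 94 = 487.33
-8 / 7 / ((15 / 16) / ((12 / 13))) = -512 / 455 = -1.13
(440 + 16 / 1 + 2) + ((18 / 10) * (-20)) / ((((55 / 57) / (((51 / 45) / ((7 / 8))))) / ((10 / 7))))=1048262 / 2695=388.97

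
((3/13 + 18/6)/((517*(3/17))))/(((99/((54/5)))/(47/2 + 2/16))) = 67473/739310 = 0.09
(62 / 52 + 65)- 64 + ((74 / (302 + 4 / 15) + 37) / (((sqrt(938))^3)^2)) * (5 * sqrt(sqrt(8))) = 30155 * 2^(3 / 4) / 133638625316 + 57 / 26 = 2.19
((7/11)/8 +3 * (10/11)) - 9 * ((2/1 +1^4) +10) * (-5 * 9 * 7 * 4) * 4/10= 5189431/88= 58970.81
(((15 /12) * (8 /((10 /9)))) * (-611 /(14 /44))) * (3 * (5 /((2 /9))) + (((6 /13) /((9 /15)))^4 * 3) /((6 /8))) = -18312974955 /15379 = -1190778.01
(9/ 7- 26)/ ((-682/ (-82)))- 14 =-40511/ 2387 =-16.97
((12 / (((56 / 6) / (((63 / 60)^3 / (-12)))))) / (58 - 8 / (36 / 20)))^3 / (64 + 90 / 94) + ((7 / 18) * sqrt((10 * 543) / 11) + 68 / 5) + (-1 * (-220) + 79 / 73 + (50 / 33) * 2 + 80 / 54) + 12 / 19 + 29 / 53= 7 * sqrt(59730) / 198 + 58791131799667809785502514541052311 / 244583206298337455898624000000000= 249.01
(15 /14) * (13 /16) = 195 /224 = 0.87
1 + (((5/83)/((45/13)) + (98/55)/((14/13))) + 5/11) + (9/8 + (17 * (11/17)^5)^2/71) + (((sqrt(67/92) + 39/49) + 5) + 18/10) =sqrt(1541)/46 + 18984014774867545367/1595324642781542904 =12.75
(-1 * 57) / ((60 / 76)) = -361 / 5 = -72.20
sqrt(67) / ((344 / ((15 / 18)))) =5 * sqrt(67) / 2064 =0.02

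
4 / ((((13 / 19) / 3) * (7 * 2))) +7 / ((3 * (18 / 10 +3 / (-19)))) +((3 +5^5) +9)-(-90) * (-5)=8811371 / 3276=2689.67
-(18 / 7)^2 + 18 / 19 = -5274 / 931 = -5.66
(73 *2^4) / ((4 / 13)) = 3796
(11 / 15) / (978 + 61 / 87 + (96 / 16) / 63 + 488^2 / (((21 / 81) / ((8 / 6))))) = 319 / 533187925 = 0.00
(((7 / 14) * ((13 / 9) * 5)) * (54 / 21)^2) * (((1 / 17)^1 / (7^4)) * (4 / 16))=0.00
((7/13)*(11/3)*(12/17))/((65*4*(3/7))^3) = 26411/26218998000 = 0.00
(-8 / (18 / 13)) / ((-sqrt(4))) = 26 / 9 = 2.89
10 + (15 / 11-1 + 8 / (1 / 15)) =1434 / 11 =130.36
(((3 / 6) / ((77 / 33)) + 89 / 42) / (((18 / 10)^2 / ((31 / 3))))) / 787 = 5425 / 573723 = 0.01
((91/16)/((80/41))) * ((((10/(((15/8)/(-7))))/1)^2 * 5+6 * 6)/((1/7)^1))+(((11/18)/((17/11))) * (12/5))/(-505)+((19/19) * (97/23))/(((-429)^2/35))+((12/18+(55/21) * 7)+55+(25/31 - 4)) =17183150808355872599/120163657099200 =142997.90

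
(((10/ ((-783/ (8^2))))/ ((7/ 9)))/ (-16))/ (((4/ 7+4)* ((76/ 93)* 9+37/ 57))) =2945/ 1640588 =0.00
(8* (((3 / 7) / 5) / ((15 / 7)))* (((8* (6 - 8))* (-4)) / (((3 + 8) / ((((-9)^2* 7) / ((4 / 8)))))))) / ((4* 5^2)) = 21.11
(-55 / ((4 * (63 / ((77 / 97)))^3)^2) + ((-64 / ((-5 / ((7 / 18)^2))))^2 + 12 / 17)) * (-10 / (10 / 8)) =-13405033295518898458393 / 376274153980751785650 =-35.63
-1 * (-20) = 20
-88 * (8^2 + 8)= -6336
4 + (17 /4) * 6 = 59 /2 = 29.50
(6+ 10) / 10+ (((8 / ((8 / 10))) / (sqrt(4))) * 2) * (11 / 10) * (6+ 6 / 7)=2696 / 35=77.03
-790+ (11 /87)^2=-789.98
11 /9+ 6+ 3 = 10.22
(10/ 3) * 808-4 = 8068/ 3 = 2689.33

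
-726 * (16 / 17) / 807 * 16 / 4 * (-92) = 1424896 / 4573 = 311.59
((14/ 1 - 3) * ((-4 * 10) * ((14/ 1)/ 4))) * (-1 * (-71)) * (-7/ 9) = 765380/ 9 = 85042.22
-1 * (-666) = 666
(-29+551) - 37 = 485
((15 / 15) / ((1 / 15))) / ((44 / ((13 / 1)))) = 195 / 44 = 4.43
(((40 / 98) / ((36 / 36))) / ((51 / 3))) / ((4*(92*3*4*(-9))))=-5 / 8276688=-0.00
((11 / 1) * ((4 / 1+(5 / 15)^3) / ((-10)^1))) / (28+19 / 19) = -1199 / 7830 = -0.15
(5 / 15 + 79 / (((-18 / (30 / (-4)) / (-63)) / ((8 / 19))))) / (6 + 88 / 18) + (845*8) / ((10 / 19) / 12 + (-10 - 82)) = -153.67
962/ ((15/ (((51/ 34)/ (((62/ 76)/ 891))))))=16285698/ 155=105069.02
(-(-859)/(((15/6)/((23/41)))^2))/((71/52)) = 94517488/2983775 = 31.68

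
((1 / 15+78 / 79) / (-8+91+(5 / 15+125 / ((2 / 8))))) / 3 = 1249 / 2073750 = 0.00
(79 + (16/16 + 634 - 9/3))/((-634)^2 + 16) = 711/401972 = 0.00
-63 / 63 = -1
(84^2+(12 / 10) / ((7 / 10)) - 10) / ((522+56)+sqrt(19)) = 12.10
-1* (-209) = 209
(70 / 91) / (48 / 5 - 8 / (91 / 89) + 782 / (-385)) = -1925 / 639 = -3.01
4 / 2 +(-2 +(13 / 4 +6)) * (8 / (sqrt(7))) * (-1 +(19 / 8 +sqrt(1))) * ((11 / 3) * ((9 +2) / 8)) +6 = 8 +66671 * sqrt(7) / 672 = 270.49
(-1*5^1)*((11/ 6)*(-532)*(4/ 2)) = 29260/ 3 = 9753.33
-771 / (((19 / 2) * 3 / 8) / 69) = -283728 / 19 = -14933.05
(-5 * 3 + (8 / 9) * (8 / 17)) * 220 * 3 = -490820 / 51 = -9623.92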